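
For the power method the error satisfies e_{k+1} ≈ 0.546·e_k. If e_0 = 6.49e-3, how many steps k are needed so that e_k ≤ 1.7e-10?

29

After k steps, e_k ≈ 6.49e-3·0.546^k.
Need 0.546^k ≤ 1.7e-10/6.49e-3 = 2.61941e-08.
k ≥ ln(2.61941e-08)/ln(0.546) = -17.4577/-0.60514 = 28.849.
Smallest integer k = 29.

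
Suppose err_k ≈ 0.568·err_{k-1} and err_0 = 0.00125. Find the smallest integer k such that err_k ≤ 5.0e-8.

18

After k steps, err_k ≈ 0.00125·0.568^k.
Need 0.568^k ≤ 5.0e-8/0.00125 = 4e-05.
k ≥ ln(4e-05)/ln(0.568) = -10.1266/-0.56563 = 17.903.
Smallest integer k = 18.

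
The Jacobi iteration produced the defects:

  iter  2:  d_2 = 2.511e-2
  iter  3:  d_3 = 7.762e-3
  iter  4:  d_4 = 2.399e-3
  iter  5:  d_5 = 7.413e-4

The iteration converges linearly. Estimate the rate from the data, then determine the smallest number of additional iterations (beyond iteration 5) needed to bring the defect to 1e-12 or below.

18

Rate ρ ≈ d_5/d_4 = 7.413e-4/2.399e-3 = 0.3090.
After j more steps, d_{5+j} ≈ 7.413e-4·ρ^j; need ρ^j ≤ 1e-12/7.413e-4 = 1.34898e-09.
j ≥ ln(1.34898e-09)/ln(0.3090) = -20.4239/-1.17441 = 17.391.
So 18 more iterations are needed.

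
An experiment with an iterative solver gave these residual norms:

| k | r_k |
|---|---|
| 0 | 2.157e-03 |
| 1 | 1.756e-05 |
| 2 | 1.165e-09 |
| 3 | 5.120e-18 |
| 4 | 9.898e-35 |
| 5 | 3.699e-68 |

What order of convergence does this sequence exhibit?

Consecutive ratios: r_5/r_4 = 3.699e-68/9.898e-35 = 3.73712e-34, r_4/r_3 = 9.898e-35/5.120e-18 = 1.9332e-17.
p ≈ ln(3.73712e-34)/ln(1.9332e-17) = -76.9696/-38.4848 ≈ 2.00.
So the convergence is quadratic (order 2).

2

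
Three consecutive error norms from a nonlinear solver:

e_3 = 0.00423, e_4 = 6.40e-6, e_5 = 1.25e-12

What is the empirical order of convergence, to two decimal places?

p ≈ ln(e_5/e_4) / ln(e_4/e_3)
  = ln(1.25e-12/6.40e-6) / ln(6.40e-6/0.00423)
  = ln(1.95313e-07) / ln(0.001513)
  = -15.44866 / -6.49366 ≈ 2.37904

2.38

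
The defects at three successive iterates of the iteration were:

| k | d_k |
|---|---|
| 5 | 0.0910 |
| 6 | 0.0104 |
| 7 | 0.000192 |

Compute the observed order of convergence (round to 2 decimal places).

1.84

p ≈ ln(d_7/d_6) / ln(d_6/d_5)
  = ln(0.000192/0.0104) / ln(0.0104/0.0910)
  = ln(0.0184615) / ln(0.114286)
  = -3.99207 / -2.16905 ≈ 1.84047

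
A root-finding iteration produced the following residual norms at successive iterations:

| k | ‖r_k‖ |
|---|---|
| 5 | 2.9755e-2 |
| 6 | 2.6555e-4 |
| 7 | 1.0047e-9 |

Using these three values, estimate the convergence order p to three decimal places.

p ≈ ln(‖r_7‖/‖r_6‖) / ln(‖r_6‖/‖r_5‖)
  = ln(1.0047e-9/2.6555e-4) / ln(2.6555e-4/2.9755e-2)
  = ln(3.78347e-06) / ln(0.00892455)
  = -12.484869 / -4.718949 ≈ 2.645688

2.646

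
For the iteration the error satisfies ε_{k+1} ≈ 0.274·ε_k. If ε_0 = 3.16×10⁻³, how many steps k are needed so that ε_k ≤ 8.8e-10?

After k steps, ε_k ≈ 3.16×10⁻³·0.274^k.
Need 0.274^k ≤ 8.8e-10/3.16×10⁻³ = 2.78481e-07.
k ≥ ln(2.78481e-07)/ln(0.274) = -15.0939/-1.29463 = 11.659.
Smallest integer k = 12.

12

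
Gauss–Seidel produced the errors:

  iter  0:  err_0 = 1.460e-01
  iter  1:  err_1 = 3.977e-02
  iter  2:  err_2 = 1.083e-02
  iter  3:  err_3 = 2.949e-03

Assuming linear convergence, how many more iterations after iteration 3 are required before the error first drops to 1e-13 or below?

19

Rate ρ ≈ err_3/err_2 = 2.949e-03/1.083e-02 = 0.2723.
After j more steps, err_{3+j} ≈ 2.949e-03·ρ^j; need ρ^j ≤ 1e-13/2.949e-03 = 3.39098e-11.
j ≥ ln(3.39098e-11)/ln(0.2723) = -24.1073/-1.30085 = 18.532.
So 19 more iterations are needed.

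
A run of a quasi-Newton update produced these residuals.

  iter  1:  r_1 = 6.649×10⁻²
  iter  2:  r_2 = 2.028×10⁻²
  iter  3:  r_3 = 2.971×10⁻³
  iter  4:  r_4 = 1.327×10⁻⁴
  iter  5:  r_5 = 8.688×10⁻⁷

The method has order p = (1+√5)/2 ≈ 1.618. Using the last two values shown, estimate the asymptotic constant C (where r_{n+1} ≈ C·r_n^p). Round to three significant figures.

C ≈ r_5 / r_4^1.618
  = 8.688×10⁻⁷ / (1.327×10⁻⁴)^1.618
  = 8.688×10⁻⁷ / 5.33096e-07 ≈ 1.6297

1.63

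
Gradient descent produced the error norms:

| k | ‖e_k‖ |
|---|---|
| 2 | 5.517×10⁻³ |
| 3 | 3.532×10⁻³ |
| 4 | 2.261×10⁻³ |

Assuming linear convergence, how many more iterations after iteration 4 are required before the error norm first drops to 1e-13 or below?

Rate ρ ≈ ‖e_4‖/‖e_3‖ = 2.261×10⁻³/3.532×10⁻³ = 0.6401.
After j more steps, ‖e_{4+j}‖ ≈ 2.261×10⁻³·ρ^j; need ρ^j ≤ 1e-13/2.261×10⁻³ = 4.42282e-11.
j ≥ ln(4.42282e-11)/ln(0.6401) = -23.8417/-0.44613 = 53.441.
So 54 more iterations are needed.

54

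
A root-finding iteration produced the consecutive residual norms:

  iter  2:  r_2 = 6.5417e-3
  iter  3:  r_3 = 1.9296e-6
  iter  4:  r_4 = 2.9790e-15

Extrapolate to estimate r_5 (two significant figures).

First estimate the order: p ≈ ln(r_4/r_3) / ln(r_3/r_2) = ln(2.9790e-15/1.9296e-6)/ln(1.9296e-6/6.5417e-3) = ln(1.54384e-09)/ln(0.000294969) ≈ 2.4960.
Then r_5 ≈ r_4·(r_4/r_3)^p = 2.9790e-15·(1.54384e-09)^2.4960 = 2.9790e-15·1.01567e-22 ≈ 3.026e-37.

3.0e-37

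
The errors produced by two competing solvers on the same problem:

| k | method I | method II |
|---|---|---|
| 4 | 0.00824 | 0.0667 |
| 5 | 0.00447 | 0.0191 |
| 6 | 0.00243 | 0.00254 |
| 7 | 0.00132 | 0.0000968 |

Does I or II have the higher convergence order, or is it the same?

Method I: p ≈ ln(0.00132/0.00243)/ln(0.00243/0.00447) ≈ 1.00.
Method II: p ≈ ln(0.0000968/0.00254)/ln(0.00254/0.0191) ≈ 1.62.
Method II has the higher order (≈1.6 vs ≈1.0).

II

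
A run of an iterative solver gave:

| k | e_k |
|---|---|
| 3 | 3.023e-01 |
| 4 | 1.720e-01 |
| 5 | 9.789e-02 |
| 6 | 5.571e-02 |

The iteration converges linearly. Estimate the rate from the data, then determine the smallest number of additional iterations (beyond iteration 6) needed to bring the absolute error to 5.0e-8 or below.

Rate ρ ≈ e_6/e_5 = 5.571e-02/9.789e-02 = 0.5691.
After j more steps, e_{6+j} ≈ 5.571e-02·ρ^j; need ρ^j ≤ 5.0e-8/5.571e-02 = 8.97505e-07.
j ≥ ln(8.97505e-07)/ln(0.5691) = -13.9236/-0.56370 = 24.700.
So 25 more iterations are needed.

25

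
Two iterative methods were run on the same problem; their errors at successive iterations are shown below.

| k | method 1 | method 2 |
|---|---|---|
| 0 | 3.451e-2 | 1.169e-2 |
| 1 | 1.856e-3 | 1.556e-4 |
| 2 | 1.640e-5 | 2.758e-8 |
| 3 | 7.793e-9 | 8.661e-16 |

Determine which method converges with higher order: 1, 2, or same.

2

Method 1: p ≈ ln(7.793e-9/1.640e-5)/ln(1.640e-5/1.856e-3) ≈ 1.62.
Method 2: p ≈ ln(8.661e-16/2.758e-8)/ln(2.758e-8/1.556e-4) ≈ 2.00.
Method 2 has the higher order (≈2.0 vs ≈1.6).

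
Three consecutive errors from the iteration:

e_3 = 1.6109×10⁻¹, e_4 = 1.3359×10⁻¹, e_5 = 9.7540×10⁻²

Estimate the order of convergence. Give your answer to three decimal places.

p ≈ ln(e_5/e_4) / ln(e_4/e_3)
  = ln(9.7540×10⁻²/1.3359×10⁻¹) / ln(1.3359×10⁻¹/1.6109×10⁻¹)
  = ln(0.730144) / ln(0.829288)
  = -0.314514 / -0.187188 ≈ 1.680204

1.680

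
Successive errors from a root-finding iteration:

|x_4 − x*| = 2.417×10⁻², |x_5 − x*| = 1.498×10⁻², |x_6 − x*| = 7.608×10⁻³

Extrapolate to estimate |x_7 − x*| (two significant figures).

2.9e-3

First estimate the order: p ≈ ln(|x_6 − x*|/|x_5 − x*|) / ln(|x_5 − x*|/|x_4 − x*|) = ln(7.608×10⁻³/1.498×10⁻²)/ln(1.498×10⁻²/2.417×10⁻²) = ln(0.507877)/ln(0.619777) ≈ 1.4162.
Then |x_7 − x*| ≈ |x_6 − x*|·(|x_6 − x*|/|x_5 − x*|)^p = 7.608×10⁻³·(0.507877)^1.4162 = 7.608×10⁻³·0.383085 ≈ 0.002915.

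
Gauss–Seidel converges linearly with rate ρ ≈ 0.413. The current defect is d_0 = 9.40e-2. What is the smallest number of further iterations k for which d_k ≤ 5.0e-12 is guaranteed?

After k steps, d_k ≈ 9.40e-2·0.413^k.
Need 0.413^k ≤ 5.0e-12/9.40e-2 = 5.31915e-11.
k ≥ ln(5.31915e-11)/ln(0.413) = -23.6571/-0.88431 = 26.752.
Smallest integer k = 27.

27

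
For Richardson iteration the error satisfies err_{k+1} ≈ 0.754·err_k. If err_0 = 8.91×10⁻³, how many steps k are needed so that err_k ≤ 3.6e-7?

After k steps, err_k ≈ 8.91×10⁻³·0.754^k.
Need 0.754^k ≤ 3.6e-7/8.91×10⁻³ = 4.0404e-05.
k ≥ ln(4.0404e-05)/ln(0.754) = -10.1166/-0.28236 = 35.829.
Smallest integer k = 36.

36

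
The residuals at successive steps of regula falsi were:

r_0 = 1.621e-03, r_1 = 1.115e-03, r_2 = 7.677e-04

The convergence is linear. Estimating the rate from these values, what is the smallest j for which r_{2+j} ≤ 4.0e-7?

Rate ρ ≈ r_2/r_1 = 7.677e-04/1.115e-03 = 0.6885.
After j more steps, r_{2+j} ≈ 7.677e-04·ρ^j; need ρ^j ≤ 4.0e-7/7.677e-04 = 0.000521037.
j ≥ ln(0.000521037)/ln(0.6885) = -7.5597/-0.37324 = 20.254.
So 21 more iterations are needed.

21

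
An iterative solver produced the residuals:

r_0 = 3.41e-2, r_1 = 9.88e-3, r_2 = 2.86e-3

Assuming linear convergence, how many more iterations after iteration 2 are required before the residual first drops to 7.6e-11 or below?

Rate ρ ≈ r_2/r_1 = 2.86e-3/9.88e-3 = 0.2895.
After j more steps, r_{2+j} ≈ 2.86e-3·ρ^j; need ρ^j ≤ 7.6e-11/2.86e-3 = 2.65734e-08.
j ≥ ln(2.65734e-08)/ln(0.2895) = -17.4434/-1.23960 = 14.072.
So 15 more iterations are needed.

15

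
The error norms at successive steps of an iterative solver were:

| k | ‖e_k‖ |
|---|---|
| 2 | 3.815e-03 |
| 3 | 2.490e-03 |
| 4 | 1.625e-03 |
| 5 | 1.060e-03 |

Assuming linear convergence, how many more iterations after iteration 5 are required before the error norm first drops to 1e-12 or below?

49

Rate ρ ≈ ‖e_5‖/‖e_4‖ = 1.060e-03/1.625e-03 = 0.6523.
After j more steps, ‖e_{5+j}‖ ≈ 1.060e-03·ρ^j; need ρ^j ≤ 1e-12/1.060e-03 = 9.43396e-10.
j ≥ ln(9.43396e-10)/ln(0.6523) = -20.7815/-0.42725 = 48.640.
So 49 more iterations are needed.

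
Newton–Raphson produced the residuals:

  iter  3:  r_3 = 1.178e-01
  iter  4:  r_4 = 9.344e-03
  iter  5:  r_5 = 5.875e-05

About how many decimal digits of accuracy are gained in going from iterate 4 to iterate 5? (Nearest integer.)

Digits gained ≈ log₁₀(r_4/r_5) = log₁₀(9.344e-03/5.875e-05) = log₁₀(159.047) ≈ 2.202.

2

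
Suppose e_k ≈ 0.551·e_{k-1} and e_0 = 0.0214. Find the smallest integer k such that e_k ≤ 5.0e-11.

After k steps, e_k ≈ 0.0214·0.551^k.
Need 0.551^k ≤ 5.0e-11/0.0214 = 2.33645e-09.
k ≥ ln(2.33645e-09)/ln(0.551) = -19.8746/-0.59602 = 33.346.
Smallest integer k = 34.

34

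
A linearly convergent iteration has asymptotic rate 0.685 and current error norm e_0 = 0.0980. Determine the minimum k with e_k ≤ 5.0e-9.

After k steps, e_k ≈ 0.0980·0.685^k.
Need 0.685^k ≤ 5.0e-9/0.0980 = 5.10204e-08.
k ≥ ln(5.10204e-08)/ln(0.685) = -16.7910/-0.37834 = 44.381.
Smallest integer k = 45.

45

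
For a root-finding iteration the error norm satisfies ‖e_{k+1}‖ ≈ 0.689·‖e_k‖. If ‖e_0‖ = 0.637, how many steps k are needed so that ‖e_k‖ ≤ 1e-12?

73

After k steps, ‖e_k‖ ≈ 0.637·0.689^k.
Need 0.689^k ≤ 1e-12/0.637 = 1.56986e-12.
k ≥ ln(1.56986e-12)/ln(0.689) = -27.1800/-0.37251 = 72.964.
Smallest integer k = 73.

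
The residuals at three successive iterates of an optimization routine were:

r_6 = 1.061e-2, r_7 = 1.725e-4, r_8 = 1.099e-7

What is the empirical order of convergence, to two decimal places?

p ≈ ln(r_8/r_7) / ln(r_7/r_6)
  = ln(1.099e-7/1.725e-4) / ln(1.725e-4/1.061e-2)
  = ln(0.000637101) / ln(0.0162582)
  = -7.35858 / -4.11916 ≈ 1.78643

1.79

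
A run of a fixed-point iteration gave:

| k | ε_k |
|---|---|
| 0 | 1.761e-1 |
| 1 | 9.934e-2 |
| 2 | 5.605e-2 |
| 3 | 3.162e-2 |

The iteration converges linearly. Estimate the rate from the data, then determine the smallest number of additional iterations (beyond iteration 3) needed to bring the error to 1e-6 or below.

Rate ρ ≈ ε_3/ε_2 = 3.162e-2/5.605e-2 = 0.5641.
After j more steps, ε_{3+j} ≈ 3.162e-2·ρ^j; need ρ^j ≤ 1e-6/3.162e-2 = 3.16256e-05.
j ≥ ln(3.16256e-05)/ln(0.5641) = -10.3615/-0.57252 = 18.098.
So 19 more iterations are needed.

19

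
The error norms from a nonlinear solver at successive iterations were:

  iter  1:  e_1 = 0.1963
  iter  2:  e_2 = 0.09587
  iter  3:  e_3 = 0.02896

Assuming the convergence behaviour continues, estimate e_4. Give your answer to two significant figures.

First estimate the order: p ≈ ln(e_3/e_2) / ln(e_2/e_1) = ln(0.02896/0.09587)/ln(0.09587/0.1963) = ln(0.302076)/ln(0.488385) ≈ 1.6704.
Then e_4 ≈ e_3·(e_3/e_2)^p = 0.02896·(0.302076)^1.6704 = 0.02896·0.13539 ≈ 0.003921.

3.9e-3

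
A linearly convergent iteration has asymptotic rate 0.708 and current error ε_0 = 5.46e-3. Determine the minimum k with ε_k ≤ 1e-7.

After k steps, ε_k ≈ 5.46e-3·0.708^k.
Need 0.708^k ≤ 1e-7/5.46e-3 = 1.8315e-05.
k ≥ ln(1.8315e-05)/ln(0.708) = -10.9078/-0.34531 = 31.588.
Smallest integer k = 32.

32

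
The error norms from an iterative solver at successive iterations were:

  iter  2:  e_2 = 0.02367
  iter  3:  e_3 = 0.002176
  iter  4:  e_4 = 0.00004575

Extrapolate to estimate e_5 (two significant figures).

First estimate the order: p ≈ ln(e_4/e_3) / ln(e_3/e_2) = ln(0.00004575/0.002176)/ln(0.002176/0.02367) = ln(0.0210248)/ln(0.0919307) ≈ 1.6181.
Then e_5 ≈ e_4·(e_4/e_3)^p = 0.00004575·(0.0210248)^1.6181 = 0.00004575·0.00193202 ≈ 8.839e-08.

8.8e-8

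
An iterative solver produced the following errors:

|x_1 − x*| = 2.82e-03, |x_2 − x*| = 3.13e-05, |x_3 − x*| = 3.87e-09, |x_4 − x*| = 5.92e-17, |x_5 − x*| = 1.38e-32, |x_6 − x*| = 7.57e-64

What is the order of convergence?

2

Consecutive ratios: |x_6 − x*|/|x_5 − x*| = 7.57e-64/1.38e-32 = 5.48551e-32, |x_5 − x*|/|x_4 − x*| = 1.38e-32/5.92e-17 = 2.33108e-16.
p ≈ ln(5.48551e-32)/ln(2.33108e-16) = -71.9806/-35.9950 ≈ 2.00.
So the convergence is quadratic (order 2).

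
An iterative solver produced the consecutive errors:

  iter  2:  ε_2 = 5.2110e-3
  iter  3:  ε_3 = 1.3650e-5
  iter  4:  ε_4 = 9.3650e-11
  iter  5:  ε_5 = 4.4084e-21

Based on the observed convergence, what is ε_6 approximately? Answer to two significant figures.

First estimate the order: p ≈ ln(ε_5/ε_4) / ln(ε_4/ε_3) = ln(4.4084e-21/9.3650e-11)/ln(9.3650e-11/1.3650e-5) = ln(4.70731e-11)/ln(6.86081e-06) ≈ 2.0000.
Then ε_6 ≈ ε_5·(ε_5/ε_4)^p = 4.4084e-21·(4.70731e-11)^2.0000 = 4.4084e-21·2.21588e-21 ≈ 9.768e-42.

9.8e-42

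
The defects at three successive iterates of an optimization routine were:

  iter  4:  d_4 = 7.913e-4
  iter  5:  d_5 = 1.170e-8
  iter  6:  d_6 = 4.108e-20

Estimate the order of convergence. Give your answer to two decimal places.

p ≈ ln(d_6/d_5) / ln(d_5/d_4)
  = ln(4.108e-20/1.170e-8) / ln(1.170e-8/7.913e-4)
  = ln(3.51111e-12) / ln(1.47858e-05)
  = -26.37509 / -11.12184 ≈ 2.37147

2.37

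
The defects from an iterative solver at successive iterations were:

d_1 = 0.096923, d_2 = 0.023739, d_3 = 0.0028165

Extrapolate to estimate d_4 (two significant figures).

First estimate the order: p ≈ ln(d_3/d_2) / ln(d_2/d_1) = ln(0.0028165/0.023739)/ln(0.023739/0.096923) = ln(0.118644)/ln(0.244926) ≈ 1.5152.
Then d_4 ≈ d_3·(d_3/d_2)^p = 0.0028165·(0.118644)^1.5152 = 0.0028165·0.0395637 ≈ 0.0001114.

1.1e-4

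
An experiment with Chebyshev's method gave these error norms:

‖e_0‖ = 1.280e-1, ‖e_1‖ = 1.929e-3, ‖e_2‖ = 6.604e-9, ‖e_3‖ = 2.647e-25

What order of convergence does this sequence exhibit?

3

Consecutive ratios: ‖e_3‖/‖e_2‖ = 2.647e-25/6.604e-9 = 4.00818e-17, ‖e_2‖/‖e_1‖ = 6.604e-9/1.929e-3 = 3.42354e-06.
p ≈ ln(4.00818e-17)/ln(3.42354e-06) = -37.7556/-12.5848 ≈ 3.00.
So the convergence is cubic (order 3).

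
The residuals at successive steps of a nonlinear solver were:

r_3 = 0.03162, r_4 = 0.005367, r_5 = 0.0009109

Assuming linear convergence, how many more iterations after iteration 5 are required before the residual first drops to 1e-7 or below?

6

Rate ρ ≈ r_5/r_4 = 0.0009109/0.005367 = 0.1697.
After j more steps, r_{5+j} ≈ 0.0009109·ρ^j; need ρ^j ≤ 1e-7/0.0009109 = 0.000109782.
j ≥ ln(0.000109782)/ln(0.1697) = -9.1170/-1.77372 = 5.140.
So 6 more iterations are needed.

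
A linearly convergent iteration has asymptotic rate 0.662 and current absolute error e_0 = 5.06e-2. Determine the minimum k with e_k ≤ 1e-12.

After k steps, e_k ≈ 5.06e-2·0.662^k.
Need 0.662^k ≤ 1e-12/5.06e-2 = 1.97628e-11.
k ≥ ln(1.97628e-11)/ln(0.662) = -24.6472/-0.41249 = 59.752.
Smallest integer k = 60.

60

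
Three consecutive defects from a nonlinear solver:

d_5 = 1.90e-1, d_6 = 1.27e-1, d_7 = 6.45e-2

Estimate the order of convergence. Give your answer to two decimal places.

p ≈ ln(d_7/d_6) / ln(d_6/d_5)
  = ln(6.45e-2/1.27e-1) / ln(1.27e-1/1.90e-1)
  = ln(0.507874) / ln(0.668421)
  = -0.67752 / -0.40284 ≈ 1.68186

1.68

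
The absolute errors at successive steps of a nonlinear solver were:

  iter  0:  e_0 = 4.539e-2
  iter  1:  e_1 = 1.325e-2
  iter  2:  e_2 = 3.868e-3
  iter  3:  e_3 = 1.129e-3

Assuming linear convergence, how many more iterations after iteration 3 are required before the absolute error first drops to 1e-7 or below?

Rate ρ ≈ e_3/e_2 = 1.129e-3/3.868e-3 = 0.2919.
After j more steps, e_{3+j} ≈ 1.129e-3·ρ^j; need ρ^j ≤ 1e-7/1.129e-3 = 8.8574e-05.
j ≥ ln(8.8574e-05)/ln(0.2919) = -9.3317/-1.23134 = 7.578.
So 8 more iterations are needed.

8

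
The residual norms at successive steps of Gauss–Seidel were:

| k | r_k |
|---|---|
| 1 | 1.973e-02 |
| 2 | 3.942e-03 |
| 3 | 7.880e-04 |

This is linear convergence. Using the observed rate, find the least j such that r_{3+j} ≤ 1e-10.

10

Rate ρ ≈ r_3/r_2 = 7.880e-04/3.942e-03 = 0.1999.
After j more steps, r_{3+j} ≈ 7.880e-04·ρ^j; need ρ^j ≤ 1e-10/7.880e-04 = 1.26904e-07.
j ≥ ln(1.26904e-07)/ln(0.1999) = -15.8798/-1.60994 = 9.864.
So 10 more iterations are needed.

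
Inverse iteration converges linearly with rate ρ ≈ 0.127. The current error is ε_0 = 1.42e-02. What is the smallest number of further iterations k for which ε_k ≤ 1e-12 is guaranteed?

12

After k steps, ε_k ≈ 1.42e-02·0.127^k.
Need 0.127^k ≤ 1e-12/1.42e-02 = 7.04225e-11.
k ≥ ln(7.04225e-11)/ln(0.127) = -23.3765/-2.06357 = 11.328.
Smallest integer k = 12.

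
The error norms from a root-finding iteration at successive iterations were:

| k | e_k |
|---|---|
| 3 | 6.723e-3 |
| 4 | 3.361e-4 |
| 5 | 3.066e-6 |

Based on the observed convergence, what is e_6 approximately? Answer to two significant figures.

1.9e-9

First estimate the order: p ≈ ln(e_5/e_4) / ln(e_4/e_3) = ln(3.066e-6/3.361e-4)/ln(3.361e-4/6.723e-3) = ln(0.00912229)/ln(0.0499926) ≈ 1.5678.
Then e_6 ≈ e_5·(e_5/e_4)^p = 3.066e-6·(0.00912229)^1.5678 = 3.066e-6·0.000633652 ≈ 1.943e-09.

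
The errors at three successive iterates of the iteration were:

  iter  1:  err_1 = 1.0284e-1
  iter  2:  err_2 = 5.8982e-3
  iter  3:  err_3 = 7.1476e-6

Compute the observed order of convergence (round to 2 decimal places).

p ≈ ln(err_3/err_2) / ln(err_2/err_1)
  = ln(7.1476e-6/5.8982e-3) / ln(5.8982e-3/1.0284e-1)
  = ln(0.00121183) / ln(0.0573532)
  = -6.71562 / -2.85853 ≈ 2.34933

2.35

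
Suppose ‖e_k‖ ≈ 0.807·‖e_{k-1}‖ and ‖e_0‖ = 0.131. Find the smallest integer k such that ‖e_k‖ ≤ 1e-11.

109

After k steps, ‖e_k‖ ≈ 0.131·0.807^k.
Need 0.807^k ≤ 1e-11/0.131 = 7.63359e-11.
k ≥ ln(7.63359e-11)/ln(0.807) = -23.2959/-0.21443 = 108.641.
Smallest integer k = 109.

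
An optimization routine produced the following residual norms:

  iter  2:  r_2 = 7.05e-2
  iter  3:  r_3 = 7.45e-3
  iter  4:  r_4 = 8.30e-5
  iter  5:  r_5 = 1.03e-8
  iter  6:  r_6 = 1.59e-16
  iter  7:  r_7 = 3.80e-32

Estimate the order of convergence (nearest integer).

Consecutive ratios: r_7/r_6 = 3.80e-32/1.59e-16 = 2.38994e-16, r_6/r_5 = 1.59e-16/1.03e-8 = 1.54369e-08.
p ≈ ln(2.38994e-16)/ln(1.54369e-08) = -35.9701/-17.9865 ≈ 2.00.
So the convergence is quadratic (order 2).

2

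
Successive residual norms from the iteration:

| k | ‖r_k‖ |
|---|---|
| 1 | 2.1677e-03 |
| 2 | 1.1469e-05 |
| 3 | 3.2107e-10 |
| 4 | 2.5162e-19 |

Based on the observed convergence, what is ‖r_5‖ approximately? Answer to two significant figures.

First estimate the order: p ≈ ln(‖r_4‖/‖r_3‖) / ln(‖r_3‖/‖r_2‖) = ln(2.5162e-19/3.2107e-10)/ln(3.2107e-10/1.1469e-05) = ln(7.83692e-10)/ln(2.79946e-05) ≈ 2.0000.
Then ‖r_5‖ ≈ ‖r_4‖·(‖r_4‖/‖r_3‖)^p = 2.5162e-19·(7.83692e-10)^2.0000 = 2.5162e-19·6.14173e-19 ≈ 1.545e-37.

1.5e-37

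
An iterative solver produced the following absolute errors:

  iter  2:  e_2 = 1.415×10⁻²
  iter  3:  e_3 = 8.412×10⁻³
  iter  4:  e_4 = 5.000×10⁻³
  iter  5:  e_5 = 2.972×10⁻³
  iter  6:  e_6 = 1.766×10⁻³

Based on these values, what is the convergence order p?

1

Consecutive ratios: e_6/e_5 = 1.766×10⁻³/2.972×10⁻³ = 0.594213, e_5/e_4 = 2.972×10⁻³/5.000×10⁻³ = 0.5944.
p ≈ ln(0.594213)/ln(0.5944) = -0.5205/-0.5202 ≈ 1.00.
So the convergence is linear (order 1).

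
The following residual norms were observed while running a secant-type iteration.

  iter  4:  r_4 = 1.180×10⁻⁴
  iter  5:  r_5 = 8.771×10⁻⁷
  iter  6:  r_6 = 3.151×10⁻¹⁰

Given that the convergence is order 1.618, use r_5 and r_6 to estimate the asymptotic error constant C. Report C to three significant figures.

C ≈ r_6 / r_5^1.618
  = 3.151×10⁻¹⁰ / (8.771×10⁻⁷)^1.618
  = 3.151×10⁻¹⁰ / 1.58436e-10 ≈ 1.9888

1.99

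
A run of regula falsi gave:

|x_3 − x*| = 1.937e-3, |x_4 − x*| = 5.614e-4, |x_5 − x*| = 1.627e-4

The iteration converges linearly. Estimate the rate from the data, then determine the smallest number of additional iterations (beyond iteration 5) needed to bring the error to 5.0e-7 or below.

Rate ρ ≈ |x_5 − x*|/|x_4 − x*| = 1.627e-4/5.614e-4 = 0.2898.
After j more steps, |x_{5+j} − x*| ≈ 1.627e-4·ρ^j; need ρ^j ≤ 5.0e-7/1.627e-4 = 0.00307314.
j ≥ ln(0.00307314)/ln(0.2898) = -5.7851/-1.23856 = 4.671.
So 5 more iterations are needed.

5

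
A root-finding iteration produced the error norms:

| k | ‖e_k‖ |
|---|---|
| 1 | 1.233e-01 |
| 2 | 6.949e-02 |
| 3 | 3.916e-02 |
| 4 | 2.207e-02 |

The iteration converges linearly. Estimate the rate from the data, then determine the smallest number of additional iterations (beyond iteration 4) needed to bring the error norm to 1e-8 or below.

26

Rate ρ ≈ ‖e_4‖/‖e_3‖ = 2.207e-02/3.916e-02 = 0.5636.
After j more steps, ‖e_{4+j}‖ ≈ 2.207e-02·ρ^j; need ρ^j ≤ 1e-8/2.207e-02 = 4.53104e-07.
j ≥ ln(4.53104e-07)/ln(0.5636) = -14.6071/-0.57341 = 25.474.
So 26 more iterations are needed.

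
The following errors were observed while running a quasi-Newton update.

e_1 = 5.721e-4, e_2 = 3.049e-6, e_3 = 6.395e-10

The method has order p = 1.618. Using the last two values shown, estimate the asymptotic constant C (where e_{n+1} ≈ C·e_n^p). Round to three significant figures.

C ≈ e_3 / e_2^1.618
  = 6.395e-10 / (3.049e-6)^1.618
  = 6.395e-10 / 1.18951e-09 ≈ 0.53762

0.538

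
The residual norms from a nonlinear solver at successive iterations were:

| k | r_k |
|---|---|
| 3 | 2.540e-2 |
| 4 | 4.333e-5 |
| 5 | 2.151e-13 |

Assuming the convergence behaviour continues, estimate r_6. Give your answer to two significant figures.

2.6e-38

First estimate the order: p ≈ ln(r_5/r_4) / ln(r_4/r_3) = ln(2.151e-13/4.333e-5)/ln(4.333e-5/2.540e-2) = ln(4.96423e-09)/ln(0.00170591) ≈ 3.0000.
Then r_6 ≈ r_5·(r_5/r_4)^p = 2.151e-13·(4.96423e-09)^3.0000 = 2.151e-13·1.22336e-25 ≈ 2.631e-38.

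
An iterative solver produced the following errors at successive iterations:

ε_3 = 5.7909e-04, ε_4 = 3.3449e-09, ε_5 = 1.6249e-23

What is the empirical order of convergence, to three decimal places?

2.732

p ≈ ln(ε_5/ε_4) / ln(ε_4/ε_3)
  = ln(1.6249e-23/3.3449e-09) / ln(3.3449e-09/5.7909e-04)
  = ln(4.85784e-15) / ln(5.77613e-06)
  = -32.958183 / -12.061777 ≈ 2.732448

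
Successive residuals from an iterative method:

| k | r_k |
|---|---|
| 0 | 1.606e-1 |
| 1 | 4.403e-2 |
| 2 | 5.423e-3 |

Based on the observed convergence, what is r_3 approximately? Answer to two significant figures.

1.8e-4

First estimate the order: p ≈ ln(r_2/r_1) / ln(r_1/r_0) = ln(5.423e-3/4.403e-2)/ln(4.403e-2/1.606e-1) = ln(0.123166)/ln(0.274159) ≈ 1.6184.
Then r_3 ≈ r_2·(r_2/r_1)^p = 5.423e-3·(0.123166)^1.6184 = 5.423e-3·0.0337326 ≈ 0.0001829.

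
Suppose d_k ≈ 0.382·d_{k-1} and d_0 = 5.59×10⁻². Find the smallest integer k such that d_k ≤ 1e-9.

After k steps, d_k ≈ 5.59×10⁻²·0.382^k.
Need 0.382^k ≤ 1e-9/5.59×10⁻² = 1.78891e-08.
k ≥ ln(1.78891e-08)/ln(0.382) = -17.8391/-0.96233 = 18.537.
Smallest integer k = 19.

19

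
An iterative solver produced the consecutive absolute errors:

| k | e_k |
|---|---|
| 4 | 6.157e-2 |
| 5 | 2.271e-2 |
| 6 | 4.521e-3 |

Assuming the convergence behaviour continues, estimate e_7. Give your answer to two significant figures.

First estimate the order: p ≈ ln(e_6/e_5) / ln(e_5/e_4) = ln(4.521e-3/2.271e-2)/ln(2.271e-2/6.157e-2) = ln(0.199075)/ln(0.368848) ≈ 1.6183.
Then e_7 ≈ e_6·(e_6/e_5)^p = 4.521e-3·(0.199075)^1.6183 = 4.521e-3·0.0733836 ≈ 0.0003318.

3.3e-4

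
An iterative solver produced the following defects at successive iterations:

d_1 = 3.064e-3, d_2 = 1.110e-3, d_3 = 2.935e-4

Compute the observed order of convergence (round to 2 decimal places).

p ≈ ln(d_3/d_2) / ln(d_2/d_1)
  = ln(2.935e-4/1.110e-3) / ln(1.110e-3/3.064e-3)
  = ln(0.264414) / ln(0.362272)
  = -1.33024 / -1.01536 ≈ 1.31012

1.31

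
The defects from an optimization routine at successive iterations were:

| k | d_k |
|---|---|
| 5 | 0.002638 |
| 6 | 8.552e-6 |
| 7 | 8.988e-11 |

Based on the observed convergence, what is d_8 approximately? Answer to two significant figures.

First estimate the order: p ≈ ln(d_7/d_6) / ln(d_6/d_5) = ln(8.988e-11/8.552e-6)/ln(8.552e-6/0.002638) = ln(1.05098e-05)/ln(0.00324185) ≈ 2.0000.
Then d_8 ≈ d_7·(d_7/d_6)^p = 8.988e-11·(1.05098e-05)^2.0000 = 8.988e-11·1.10456e-10 ≈ 9.928e-21.

9.9e-21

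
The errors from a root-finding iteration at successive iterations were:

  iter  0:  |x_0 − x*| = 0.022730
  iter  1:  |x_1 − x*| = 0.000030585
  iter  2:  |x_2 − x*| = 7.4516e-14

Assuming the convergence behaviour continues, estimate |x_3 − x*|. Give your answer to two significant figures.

1.1e-39

First estimate the order: p ≈ ln(|x_2 − x*|/|x_1 − x*|) / ln(|x_1 − x*|/|x_0 − x*|) = ln(7.4516e-14/0.000030585)/ln(0.000030585/0.022730) = ln(2.43636e-09)/ln(0.00134558) ≈ 3.0000.
Then |x_3 − x*| ≈ |x_2 − x*|·(|x_2 − x*|/|x_1 − x*|)^p = 7.4516e-14·(2.43636e-09)^3.0000 = 7.4516e-14·1.44619e-26 ≈ 1.078e-39.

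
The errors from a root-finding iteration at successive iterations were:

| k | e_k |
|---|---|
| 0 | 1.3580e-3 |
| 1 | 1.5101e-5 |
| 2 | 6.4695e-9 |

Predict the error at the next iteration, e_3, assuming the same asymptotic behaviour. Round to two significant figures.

1.0e-14

First estimate the order: p ≈ ln(e_2/e_1) / ln(e_1/e_0) = ln(6.4695e-9/1.5101e-5)/ln(1.5101e-5/1.3580e-3) = ln(0.000428415)/ln(0.01112) ≈ 1.7238.
Then e_3 ≈ e_2·(e_2/e_1)^p = 6.4695e-9·(0.000428415)^1.7238 = 6.4695e-9·1.56318e-06 ≈ 1.011e-14.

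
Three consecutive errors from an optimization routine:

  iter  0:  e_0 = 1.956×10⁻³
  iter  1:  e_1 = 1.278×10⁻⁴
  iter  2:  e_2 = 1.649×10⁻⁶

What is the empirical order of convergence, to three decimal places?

1.595

p ≈ ln(e_2/e_1) / ln(e_1/e_0)
  = ln(1.649×10⁻⁶/1.278×10⁻⁴) / ln(1.278×10⁻⁴/1.956×10⁻³)
  = ln(0.012903) / ln(0.0653374)
  = -4.350295 / -2.728191 ≈ 1.594571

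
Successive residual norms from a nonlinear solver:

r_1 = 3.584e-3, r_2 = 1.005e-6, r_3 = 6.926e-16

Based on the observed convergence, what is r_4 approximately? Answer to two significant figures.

First estimate the order: p ≈ ln(r_3/r_2) / ln(r_2/r_1) = ln(6.926e-16/1.005e-6)/ln(1.005e-6/3.584e-3) = ln(6.89154e-10)/ln(0.000280413) ≈ 2.5792.
Then r_4 ≈ r_3·(r_3/r_2)^p = 6.926e-16·(6.89154e-10)^2.5792 = 6.926e-16·2.34523e-24 ≈ 1.624e-39.

1.6e-39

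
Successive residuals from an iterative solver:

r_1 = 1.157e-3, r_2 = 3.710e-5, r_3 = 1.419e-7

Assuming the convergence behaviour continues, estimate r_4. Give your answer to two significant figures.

First estimate the order: p ≈ ln(r_3/r_2) / ln(r_2/r_1) = ln(1.419e-7/3.710e-5)/ln(3.710e-5/1.157e-3) = ln(0.0038248)/ln(0.0320657) ≈ 1.6181.
Then r_4 ≈ r_3·(r_3/r_2)^p = 1.419e-7·(0.0038248)^1.6181 = 1.419e-7·0.00012258 ≈ 1.739e-11.

1.7e-11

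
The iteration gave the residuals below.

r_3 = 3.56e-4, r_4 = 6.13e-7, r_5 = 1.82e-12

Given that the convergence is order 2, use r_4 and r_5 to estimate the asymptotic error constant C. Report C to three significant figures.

C ≈ r_5 / r_4^2
  = 1.82e-12 / (6.13e-7)^2
  = 1.82e-12 / 3.75769e-13 ≈ 4.8434

4.84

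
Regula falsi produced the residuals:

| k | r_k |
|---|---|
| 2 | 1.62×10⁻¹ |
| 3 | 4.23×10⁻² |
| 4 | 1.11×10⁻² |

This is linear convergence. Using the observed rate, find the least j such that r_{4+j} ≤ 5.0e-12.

17

Rate ρ ≈ r_4/r_3 = 1.11×10⁻²/4.23×10⁻² = 0.2624.
After j more steps, r_{4+j} ≈ 1.11×10⁻²·ρ^j; need ρ^j ≤ 5.0e-12/1.11×10⁻² = 4.5045e-10.
j ≥ ln(4.5045e-10)/ln(0.2624) = -21.5208/-1.33789 = 16.086.
So 17 more iterations are needed.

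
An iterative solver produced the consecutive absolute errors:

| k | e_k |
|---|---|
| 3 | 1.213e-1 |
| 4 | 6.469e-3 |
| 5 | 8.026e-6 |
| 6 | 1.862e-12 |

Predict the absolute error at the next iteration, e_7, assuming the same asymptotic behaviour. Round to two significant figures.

First estimate the order: p ≈ ln(e_6/e_5) / ln(e_5/e_4) = ln(1.862e-12/8.026e-6)/ln(8.026e-6/6.469e-3) = ln(2.31996e-07)/ln(0.00124069) ≈ 2.2828.
Then e_7 ≈ e_6·(e_6/e_5)^p = 1.862e-12·(2.31996e-07)^2.2828 = 1.862e-12·7.1568e-16 ≈ 1.333e-27.

1.3e-27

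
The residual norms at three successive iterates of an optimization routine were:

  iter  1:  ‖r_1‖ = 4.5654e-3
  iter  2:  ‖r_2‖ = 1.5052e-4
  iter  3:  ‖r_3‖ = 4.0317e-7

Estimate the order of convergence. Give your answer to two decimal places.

1.74

p ≈ ln(‖r_3‖/‖r_2‖) / ln(‖r_2‖/‖r_1‖)
  = ln(4.0317e-7/1.5052e-4) / ln(1.5052e-4/4.5654e-3)
  = ln(0.00267851) / ln(0.0329697)
  = -5.92249 / -3.41217 ≈ 1.73570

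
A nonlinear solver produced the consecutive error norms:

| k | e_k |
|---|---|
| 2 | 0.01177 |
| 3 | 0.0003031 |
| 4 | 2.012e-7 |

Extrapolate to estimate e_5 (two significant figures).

First estimate the order: p ≈ ln(e_4/e_3) / ln(e_3/e_2) = ln(2.012e-7/0.0003031)/ln(0.0003031/0.01177) = ln(0.000663807)/ln(0.0257519) ≈ 1.9997.
Then e_5 ≈ e_4·(e_4/e_3)^p = 2.012e-7·(0.000663807)^1.9997 = 2.012e-7·4.41608e-07 ≈ 8.885e-14.

8.9e-14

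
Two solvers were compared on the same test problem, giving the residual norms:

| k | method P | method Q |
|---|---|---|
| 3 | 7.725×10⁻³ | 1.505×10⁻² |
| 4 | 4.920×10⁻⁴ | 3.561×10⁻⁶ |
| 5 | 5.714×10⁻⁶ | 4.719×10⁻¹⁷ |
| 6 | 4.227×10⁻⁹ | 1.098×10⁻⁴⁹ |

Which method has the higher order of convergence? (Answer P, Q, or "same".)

Q

Method P: p ≈ ln(4.227×10⁻⁹/5.714×10⁻⁶)/ln(5.714×10⁻⁶/4.920×10⁻⁴) ≈ 1.62.
Method Q: p ≈ ln(1.098×10⁻⁴⁹/4.719×10⁻¹⁷)/ln(4.719×10⁻¹⁷/3.561×10⁻⁶) ≈ 3.00.
Method Q has the higher order (≈3.0 vs ≈1.6).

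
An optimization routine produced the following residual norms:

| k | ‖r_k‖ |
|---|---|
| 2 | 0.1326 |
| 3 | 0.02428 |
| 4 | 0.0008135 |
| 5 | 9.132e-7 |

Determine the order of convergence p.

2

Consecutive ratios: ‖r_5‖/‖r_4‖ = 9.132e-7/0.0008135 = 0.00112256, ‖r_4‖/‖r_3‖ = 0.0008135/0.02428 = 0.0335049.
p ≈ ln(0.00112256)/ln(0.0335049) = -6.7921/-3.3961 ≈ 2.00.
So the convergence is quadratic (order 2).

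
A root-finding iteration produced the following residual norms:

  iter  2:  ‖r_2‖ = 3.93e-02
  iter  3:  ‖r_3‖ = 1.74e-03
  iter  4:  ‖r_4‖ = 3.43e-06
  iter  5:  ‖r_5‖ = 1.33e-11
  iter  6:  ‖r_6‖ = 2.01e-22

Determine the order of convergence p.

Consecutive ratios: ‖r_6‖/‖r_5‖ = 2.01e-22/1.33e-11 = 1.51128e-11, ‖r_5‖/‖r_4‖ = 1.33e-11/3.43e-06 = 3.87755e-06.
p ≈ ln(1.51128e-11)/ln(3.87755e-06) = -24.9155/-12.4603 ≈ 2.00.
So the convergence is quadratic (order 2).

2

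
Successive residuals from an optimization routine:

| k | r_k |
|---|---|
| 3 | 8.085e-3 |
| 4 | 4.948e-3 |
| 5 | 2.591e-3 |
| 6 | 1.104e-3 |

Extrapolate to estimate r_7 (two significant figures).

3.6e-4

First estimate the order: p ≈ ln(r_6/r_5) / ln(r_5/r_4) = ln(1.104e-3/2.591e-3)/ln(2.591e-3/4.948e-3) = ln(0.42609)/ln(0.523646) ≈ 1.3187.
Then r_7 ≈ r_6·(r_6/r_5)^p = 1.104e-3·(0.42609)^1.3187 = 1.104e-3·0.324656 ≈ 0.0003584.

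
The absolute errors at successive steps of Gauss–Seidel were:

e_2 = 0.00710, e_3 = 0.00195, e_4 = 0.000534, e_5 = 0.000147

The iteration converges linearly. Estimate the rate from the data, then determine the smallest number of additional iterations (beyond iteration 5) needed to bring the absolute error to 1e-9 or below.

Rate ρ ≈ e_5/e_4 = 0.000147/0.000534 = 0.2753.
After j more steps, e_{5+j} ≈ 0.000147·ρ^j; need ρ^j ≤ 1e-9/0.000147 = 6.80272e-06.
j ≥ ln(6.80272e-06)/ln(0.2753) = -11.8982/-1.28989 = 9.224.
So 10 more iterations are needed.

10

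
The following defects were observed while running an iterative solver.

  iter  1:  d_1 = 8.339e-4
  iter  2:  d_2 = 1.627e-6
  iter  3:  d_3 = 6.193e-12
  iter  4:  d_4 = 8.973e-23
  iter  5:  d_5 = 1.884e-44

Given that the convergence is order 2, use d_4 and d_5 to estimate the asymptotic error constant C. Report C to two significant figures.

2.3

C ≈ d_5 / d_4^2
  = 1.884e-44 / (8.973e-23)^2
  = 1.884e-44 / 8.05147e-45 ≈ 2.3399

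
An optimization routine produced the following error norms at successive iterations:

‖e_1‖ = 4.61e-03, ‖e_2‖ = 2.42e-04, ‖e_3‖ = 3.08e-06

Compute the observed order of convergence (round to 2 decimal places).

p ≈ ln(‖e_3‖/‖e_2‖) / ln(‖e_2‖/‖e_1‖)
  = ln(3.08e-06/2.42e-04) / ln(2.42e-04/4.61e-03)
  = ln(0.0127273) / ln(0.0524946)
  = -4.36401 / -2.94704 ≈ 1.48081

1.48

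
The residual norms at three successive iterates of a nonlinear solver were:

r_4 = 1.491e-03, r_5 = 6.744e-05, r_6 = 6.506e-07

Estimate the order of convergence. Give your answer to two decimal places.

p ≈ ln(r_6/r_5) / ln(r_5/r_4)
  = ln(6.506e-07/6.744e-05) / ln(6.744e-05/1.491e-03)
  = ln(0.00964709) / ln(0.0452314)
  = -4.64110 / -3.09596 ≈ 1.49908

1.50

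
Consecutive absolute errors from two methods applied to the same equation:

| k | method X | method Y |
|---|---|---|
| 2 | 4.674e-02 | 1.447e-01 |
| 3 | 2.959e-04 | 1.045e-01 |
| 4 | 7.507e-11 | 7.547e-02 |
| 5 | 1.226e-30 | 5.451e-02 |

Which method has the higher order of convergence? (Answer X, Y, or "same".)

Method X: p ≈ ln(1.226e-30/7.507e-11)/ln(7.507e-11/2.959e-04) ≈ 3.00.
Method Y: p ≈ ln(5.451e-02/7.547e-02)/ln(7.547e-02/1.045e-01) ≈ 1.00.
Method X has the higher order (≈3.0 vs ≈1.0).

X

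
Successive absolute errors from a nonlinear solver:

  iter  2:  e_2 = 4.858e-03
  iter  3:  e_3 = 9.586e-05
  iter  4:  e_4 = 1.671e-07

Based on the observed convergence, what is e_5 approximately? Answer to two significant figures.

First estimate the order: p ≈ ln(e_4/e_3) / ln(e_3/e_2) = ln(1.671e-07/9.586e-05)/ln(9.586e-05/4.858e-03) = ln(0.00174317)/ln(0.0197324) ≈ 1.6182.
Then e_5 ≈ e_4·(e_4/e_3)^p = 1.671e-07·(0.00174317)^1.6182 = 1.671e-07·3.43507e-05 ≈ 5.74e-12.

5.7e-12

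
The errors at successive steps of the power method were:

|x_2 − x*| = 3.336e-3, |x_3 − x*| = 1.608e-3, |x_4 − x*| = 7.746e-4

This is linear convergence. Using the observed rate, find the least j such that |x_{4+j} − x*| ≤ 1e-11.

25

Rate ρ ≈ |x_4 − x*|/|x_3 − x*| = 7.746e-4/1.608e-3 = 0.4817.
After j more steps, |x_{4+j} − x*| ≈ 7.746e-4·ρ^j; need ρ^j ≤ 1e-11/7.746e-4 = 1.29099e-08.
j ≥ ln(1.29099e-08)/ln(0.4817) = -18.1653/-0.73043 = 24.869.
So 25 more iterations are needed.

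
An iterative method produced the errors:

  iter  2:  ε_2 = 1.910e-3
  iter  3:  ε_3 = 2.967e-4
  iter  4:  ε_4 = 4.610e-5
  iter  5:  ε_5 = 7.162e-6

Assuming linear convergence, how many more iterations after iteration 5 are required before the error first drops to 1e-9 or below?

5

Rate ρ ≈ ε_5/ε_4 = 7.162e-6/4.610e-5 = 0.1554.
After j more steps, ε_{5+j} ≈ 7.162e-6·ρ^j; need ρ^j ≤ 1e-9/7.162e-6 = 0.000139626.
j ≥ ln(0.000139626)/ln(0.1554) = -8.8765/-1.86175 = 4.768.
So 5 more iterations are needed.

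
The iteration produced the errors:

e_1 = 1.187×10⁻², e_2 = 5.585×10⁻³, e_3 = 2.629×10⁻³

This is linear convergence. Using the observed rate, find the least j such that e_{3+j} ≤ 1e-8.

17

Rate ρ ≈ e_3/e_2 = 2.629×10⁻³/5.585×10⁻³ = 0.4707.
After j more steps, e_{3+j} ≈ 2.629×10⁻³·ρ^j; need ρ^j ≤ 1e-8/2.629×10⁻³ = 3.80373e-06.
j ≥ ln(3.80373e-06)/ln(0.4707) = -12.4795/-0.75353 = 16.561.
So 17 more iterations are needed.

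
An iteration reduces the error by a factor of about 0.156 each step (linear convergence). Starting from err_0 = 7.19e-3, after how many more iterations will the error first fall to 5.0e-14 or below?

14

After k steps, err_k ≈ 7.19e-3·0.156^k.
Need 0.156^k ≤ 5.0e-14/7.19e-3 = 6.9541e-12.
k ≥ ln(6.9541e-12)/ln(0.156) = -25.6917/-1.85790 = 13.828.
Smallest integer k = 14.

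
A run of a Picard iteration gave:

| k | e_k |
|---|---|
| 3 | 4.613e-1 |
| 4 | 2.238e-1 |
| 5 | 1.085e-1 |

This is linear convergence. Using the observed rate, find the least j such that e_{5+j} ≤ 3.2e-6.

Rate ρ ≈ e_5/e_4 = 1.085e-1/2.238e-1 = 0.4848.
After j more steps, e_{5+j} ≈ 1.085e-1·ρ^j; need ρ^j ≤ 3.2e-6/1.085e-1 = 2.94931e-05.
j ≥ ln(2.94931e-05)/ln(0.4848) = -10.4314/-0.72402 = 14.408.
So 15 more iterations are needed.

15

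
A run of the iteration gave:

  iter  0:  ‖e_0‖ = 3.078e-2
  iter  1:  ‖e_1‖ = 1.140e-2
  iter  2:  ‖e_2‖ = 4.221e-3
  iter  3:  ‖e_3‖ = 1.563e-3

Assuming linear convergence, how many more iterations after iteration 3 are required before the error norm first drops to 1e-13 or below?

Rate ρ ≈ ‖e_3‖/‖e_2‖ = 1.563e-3/4.221e-3 = 0.3703.
After j more steps, ‖e_{3+j}‖ ≈ 1.563e-3·ρ^j; need ρ^j ≤ 1e-13/1.563e-3 = 6.39795e-11.
j ≥ ln(6.39795e-11)/ln(0.3703) = -23.4725/-0.99344 = 23.627.
So 24 more iterations are needed.

24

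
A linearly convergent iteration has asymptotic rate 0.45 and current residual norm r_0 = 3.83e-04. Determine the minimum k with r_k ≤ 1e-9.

17

After k steps, r_k ≈ 3.83e-04·0.45^k.
Need 0.45^k ≤ 1e-9/3.83e-04 = 2.61097e-06.
k ≥ ln(2.61097e-06)/ln(0.45) = -12.8558/-0.79851 = 16.100.
Smallest integer k = 17.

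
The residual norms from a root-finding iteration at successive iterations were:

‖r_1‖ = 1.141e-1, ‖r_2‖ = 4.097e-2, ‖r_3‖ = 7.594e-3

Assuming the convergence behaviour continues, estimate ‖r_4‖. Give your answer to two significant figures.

First estimate the order: p ≈ ln(‖r_3‖/‖r_2‖) / ln(‖r_2‖/‖r_1‖) = ln(7.594e-3/4.097e-2)/ln(4.097e-2/1.141e-1) = ln(0.185355)/ln(0.359071) ≈ 1.6456.
Then ‖r_4‖ ≈ ‖r_3‖·(‖r_3‖/‖r_2‖)^p = 7.594e-3·(0.185355)^1.6456 = 7.594e-3·0.062435 ≈ 0.0004741.

4.7e-4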